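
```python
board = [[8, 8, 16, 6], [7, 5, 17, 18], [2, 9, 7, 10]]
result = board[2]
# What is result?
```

board has 3 rows. Row 2 is [2, 9, 7, 10].

[2, 9, 7, 10]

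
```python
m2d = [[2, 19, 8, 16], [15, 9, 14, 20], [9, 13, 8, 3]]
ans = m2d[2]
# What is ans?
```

m2d has 3 rows. Row 2 is [9, 13, 8, 3].

[9, 13, 8, 3]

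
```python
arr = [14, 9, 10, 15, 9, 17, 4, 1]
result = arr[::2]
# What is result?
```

arr has length 8. The slice arr[::2] selects indices [0, 2, 4, 6] (0->14, 2->10, 4->9, 6->4), giving [14, 10, 9, 4].

[14, 10, 9, 4]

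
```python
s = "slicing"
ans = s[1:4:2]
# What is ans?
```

s has length 7. The slice s[1:4:2] selects indices [1, 3] (1->'l', 3->'c'), giving 'lc'.

'lc'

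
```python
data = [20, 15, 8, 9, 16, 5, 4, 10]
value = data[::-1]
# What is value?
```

data has length 8. The slice data[::-1] selects indices [7, 6, 5, 4, 3, 2, 1, 0] (7->10, 6->4, 5->5, 4->16, 3->9, 2->8, 1->15, 0->20), giving [10, 4, 5, 16, 9, 8, 15, 20].

[10, 4, 5, 16, 9, 8, 15, 20]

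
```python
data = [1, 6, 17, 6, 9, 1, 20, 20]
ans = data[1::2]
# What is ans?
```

data has length 8. The slice data[1::2] selects indices [1, 3, 5, 7] (1->6, 3->6, 5->1, 7->20), giving [6, 6, 1, 20].

[6, 6, 1, 20]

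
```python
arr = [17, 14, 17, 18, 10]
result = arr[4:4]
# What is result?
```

arr has length 5. The slice arr[4:4] resolves to an empty index range, so the result is [].

[]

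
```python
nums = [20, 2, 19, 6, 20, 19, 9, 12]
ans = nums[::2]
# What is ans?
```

nums has length 8. The slice nums[::2] selects indices [0, 2, 4, 6] (0->20, 2->19, 4->20, 6->9), giving [20, 19, 20, 9].

[20, 19, 20, 9]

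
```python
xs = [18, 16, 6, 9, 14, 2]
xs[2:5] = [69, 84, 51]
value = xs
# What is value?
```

xs starts as [18, 16, 6, 9, 14, 2] (length 6). The slice xs[2:5] covers indices [2, 3, 4] with values [6, 9, 14]. Replacing that slice with [69, 84, 51] (same length) produces [18, 16, 69, 84, 51, 2].

[18, 16, 69, 84, 51, 2]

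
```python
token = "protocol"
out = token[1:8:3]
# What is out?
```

token has length 8. The slice token[1:8:3] selects indices [1, 4, 7] (1->'r', 4->'o', 7->'l'), giving 'rol'.

'rol'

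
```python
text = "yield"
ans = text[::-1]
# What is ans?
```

text has length 5. The slice text[::-1] selects indices [4, 3, 2, 1, 0] (4->'d', 3->'l', 2->'e', 1->'i', 0->'y'), giving 'dleiy'.

'dleiy'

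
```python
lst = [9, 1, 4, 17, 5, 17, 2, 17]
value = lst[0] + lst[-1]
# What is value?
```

lst has length 8. lst[0] = 9.
lst has length 8. Negative index -1 maps to positive index 8 + (-1) = 7. lst[7] = 17.
Sum: 9 + 17 = 26.

26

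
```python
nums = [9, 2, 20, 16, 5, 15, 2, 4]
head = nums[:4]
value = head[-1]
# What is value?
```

nums has length 8. The slice nums[:4] selects indices [0, 1, 2, 3] (0->9, 1->2, 2->20, 3->16), giving [9, 2, 20, 16]. So head = [9, 2, 20, 16]. Then head[-1] = 16.

16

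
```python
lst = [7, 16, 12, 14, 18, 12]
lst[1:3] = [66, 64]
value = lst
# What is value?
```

lst starts as [7, 16, 12, 14, 18, 12] (length 6). The slice lst[1:3] covers indices [1, 2] with values [16, 12]. Replacing that slice with [66, 64] (same length) produces [7, 66, 64, 14, 18, 12].

[7, 66, 64, 14, 18, 12]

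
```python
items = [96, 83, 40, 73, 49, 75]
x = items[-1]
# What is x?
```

items has length 6. Negative index -1 maps to positive index 6 + (-1) = 5. items[5] = 75.

75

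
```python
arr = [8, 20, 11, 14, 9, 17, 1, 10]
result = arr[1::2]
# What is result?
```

arr has length 8. The slice arr[1::2] selects indices [1, 3, 5, 7] (1->20, 3->14, 5->17, 7->10), giving [20, 14, 17, 10].

[20, 14, 17, 10]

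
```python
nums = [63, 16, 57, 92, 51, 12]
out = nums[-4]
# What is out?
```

nums has length 6. Negative index -4 maps to positive index 6 + (-4) = 2. nums[2] = 57.

57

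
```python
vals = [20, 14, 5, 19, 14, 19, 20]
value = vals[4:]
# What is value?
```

vals has length 7. The slice vals[4:] selects indices [4, 5, 6] (4->14, 5->19, 6->20), giving [14, 19, 20].

[14, 19, 20]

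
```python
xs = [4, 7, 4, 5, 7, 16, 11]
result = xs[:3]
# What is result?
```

xs has length 7. The slice xs[:3] selects indices [0, 1, 2] (0->4, 1->7, 2->4), giving [4, 7, 4].

[4, 7, 4]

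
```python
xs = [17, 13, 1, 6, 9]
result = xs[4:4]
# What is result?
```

xs has length 5. The slice xs[4:4] resolves to an empty index range, so the result is [].

[]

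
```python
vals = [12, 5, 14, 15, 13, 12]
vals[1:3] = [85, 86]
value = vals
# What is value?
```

vals starts as [12, 5, 14, 15, 13, 12] (length 6). The slice vals[1:3] covers indices [1, 2] with values [5, 14]. Replacing that slice with [85, 86] (same length) produces [12, 85, 86, 15, 13, 12].

[12, 85, 86, 15, 13, 12]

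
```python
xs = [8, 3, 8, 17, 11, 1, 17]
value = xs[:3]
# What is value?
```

xs has length 7. The slice xs[:3] selects indices [0, 1, 2] (0->8, 1->3, 2->8), giving [8, 3, 8].

[8, 3, 8]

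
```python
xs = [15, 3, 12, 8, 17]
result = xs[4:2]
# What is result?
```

xs has length 5. The slice xs[4:2] resolves to an empty index range, so the result is [].

[]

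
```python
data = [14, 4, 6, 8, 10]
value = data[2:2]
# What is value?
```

data has length 5. The slice data[2:2] resolves to an empty index range, so the result is [].

[]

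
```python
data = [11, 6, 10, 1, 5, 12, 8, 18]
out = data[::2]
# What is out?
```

data has length 8. The slice data[::2] selects indices [0, 2, 4, 6] (0->11, 2->10, 4->5, 6->8), giving [11, 10, 5, 8].

[11, 10, 5, 8]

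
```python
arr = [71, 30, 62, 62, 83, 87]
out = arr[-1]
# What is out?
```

arr has length 6. Negative index -1 maps to positive index 6 + (-1) = 5. arr[5] = 87.

87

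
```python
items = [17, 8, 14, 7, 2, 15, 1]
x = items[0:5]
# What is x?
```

items has length 7. The slice items[0:5] selects indices [0, 1, 2, 3, 4] (0->17, 1->8, 2->14, 3->7, 4->2), giving [17, 8, 14, 7, 2].

[17, 8, 14, 7, 2]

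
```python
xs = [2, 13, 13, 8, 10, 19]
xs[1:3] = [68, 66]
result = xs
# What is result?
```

xs starts as [2, 13, 13, 8, 10, 19] (length 6). The slice xs[1:3] covers indices [1, 2] with values [13, 13]. Replacing that slice with [68, 66] (same length) produces [2, 68, 66, 8, 10, 19].

[2, 68, 66, 8, 10, 19]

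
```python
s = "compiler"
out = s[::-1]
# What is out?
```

s has length 8. The slice s[::-1] selects indices [7, 6, 5, 4, 3, 2, 1, 0] (7->'r', 6->'e', 5->'l', 4->'i', 3->'p', 2->'m', 1->'o', 0->'c'), giving 'relipmoc'.

'relipmoc'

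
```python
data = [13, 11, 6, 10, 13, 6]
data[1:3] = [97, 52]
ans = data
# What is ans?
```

data starts as [13, 11, 6, 10, 13, 6] (length 6). The slice data[1:3] covers indices [1, 2] with values [11, 6]. Replacing that slice with [97, 52] (same length) produces [13, 97, 52, 10, 13, 6].

[13, 97, 52, 10, 13, 6]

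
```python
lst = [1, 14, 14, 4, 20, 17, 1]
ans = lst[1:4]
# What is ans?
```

lst has length 7. The slice lst[1:4] selects indices [1, 2, 3] (1->14, 2->14, 3->4), giving [14, 14, 4].

[14, 14, 4]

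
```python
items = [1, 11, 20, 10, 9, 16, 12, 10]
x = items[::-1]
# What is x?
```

items has length 8. The slice items[::-1] selects indices [7, 6, 5, 4, 3, 2, 1, 0] (7->10, 6->12, 5->16, 4->9, 3->10, 2->20, 1->11, 0->1), giving [10, 12, 16, 9, 10, 20, 11, 1].

[10, 12, 16, 9, 10, 20, 11, 1]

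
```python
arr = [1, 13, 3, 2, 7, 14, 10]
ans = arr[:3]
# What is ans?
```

arr has length 7. The slice arr[:3] selects indices [0, 1, 2] (0->1, 1->13, 2->3), giving [1, 13, 3].

[1, 13, 3]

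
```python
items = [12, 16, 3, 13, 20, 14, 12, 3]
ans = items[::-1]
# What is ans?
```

items has length 8. The slice items[::-1] selects indices [7, 6, 5, 4, 3, 2, 1, 0] (7->3, 6->12, 5->14, 4->20, 3->13, 2->3, 1->16, 0->12), giving [3, 12, 14, 20, 13, 3, 16, 12].

[3, 12, 14, 20, 13, 3, 16, 12]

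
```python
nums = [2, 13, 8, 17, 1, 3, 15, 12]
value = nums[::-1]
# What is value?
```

nums has length 8. The slice nums[::-1] selects indices [7, 6, 5, 4, 3, 2, 1, 0] (7->12, 6->15, 5->3, 4->1, 3->17, 2->8, 1->13, 0->2), giving [12, 15, 3, 1, 17, 8, 13, 2].

[12, 15, 3, 1, 17, 8, 13, 2]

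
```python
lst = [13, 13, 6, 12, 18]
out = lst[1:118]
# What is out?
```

lst has length 5. The slice lst[1:118] selects indices [1, 2, 3, 4] (1->13, 2->6, 3->12, 4->18), giving [13, 6, 12, 18].

[13, 6, 12, 18]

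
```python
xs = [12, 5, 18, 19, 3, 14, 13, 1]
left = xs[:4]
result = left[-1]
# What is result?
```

xs has length 8. The slice xs[:4] selects indices [0, 1, 2, 3] (0->12, 1->5, 2->18, 3->19), giving [12, 5, 18, 19]. So left = [12, 5, 18, 19]. Then left[-1] = 19.

19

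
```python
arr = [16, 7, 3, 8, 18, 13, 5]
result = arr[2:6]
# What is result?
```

arr has length 7. The slice arr[2:6] selects indices [2, 3, 4, 5] (2->3, 3->8, 4->18, 5->13), giving [3, 8, 18, 13].

[3, 8, 18, 13]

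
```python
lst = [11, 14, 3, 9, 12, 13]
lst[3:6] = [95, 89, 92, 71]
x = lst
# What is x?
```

lst starts as [11, 14, 3, 9, 12, 13] (length 6). The slice lst[3:6] covers indices [3, 4, 5] with values [9, 12, 13]. Replacing that slice with [95, 89, 92, 71] (different length) produces [11, 14, 3, 95, 89, 92, 71].

[11, 14, 3, 95, 89, 92, 71]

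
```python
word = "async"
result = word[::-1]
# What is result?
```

word has length 5. The slice word[::-1] selects indices [4, 3, 2, 1, 0] (4->'c', 3->'n', 2->'y', 1->'s', 0->'a'), giving 'cnysa'.

'cnysa'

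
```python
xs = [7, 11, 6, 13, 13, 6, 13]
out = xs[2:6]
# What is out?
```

xs has length 7. The slice xs[2:6] selects indices [2, 3, 4, 5] (2->6, 3->13, 4->13, 5->6), giving [6, 13, 13, 6].

[6, 13, 13, 6]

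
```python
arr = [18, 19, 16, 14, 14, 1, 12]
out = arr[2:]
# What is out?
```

arr has length 7. The slice arr[2:] selects indices [2, 3, 4, 5, 6] (2->16, 3->14, 4->14, 5->1, 6->12), giving [16, 14, 14, 1, 12].

[16, 14, 14, 1, 12]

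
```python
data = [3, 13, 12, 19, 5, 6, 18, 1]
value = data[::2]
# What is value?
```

data has length 8. The slice data[::2] selects indices [0, 2, 4, 6] (0->3, 2->12, 4->5, 6->18), giving [3, 12, 5, 18].

[3, 12, 5, 18]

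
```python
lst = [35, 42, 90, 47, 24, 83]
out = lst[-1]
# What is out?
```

lst has length 6. Negative index -1 maps to positive index 6 + (-1) = 5. lst[5] = 83.

83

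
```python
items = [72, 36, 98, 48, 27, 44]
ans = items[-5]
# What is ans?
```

items has length 6. Negative index -5 maps to positive index 6 + (-5) = 1. items[1] = 36.

36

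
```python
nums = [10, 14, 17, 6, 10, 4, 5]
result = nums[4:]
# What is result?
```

nums has length 7. The slice nums[4:] selects indices [4, 5, 6] (4->10, 5->4, 6->5), giving [10, 4, 5].

[10, 4, 5]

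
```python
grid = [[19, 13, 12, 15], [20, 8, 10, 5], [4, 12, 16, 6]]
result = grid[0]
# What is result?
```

grid has 3 rows. Row 0 is [19, 13, 12, 15].

[19, 13, 12, 15]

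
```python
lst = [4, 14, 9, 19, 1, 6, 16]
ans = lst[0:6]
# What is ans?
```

lst has length 7. The slice lst[0:6] selects indices [0, 1, 2, 3, 4, 5] (0->4, 1->14, 2->9, 3->19, 4->1, 5->6), giving [4, 14, 9, 19, 1, 6].

[4, 14, 9, 19, 1, 6]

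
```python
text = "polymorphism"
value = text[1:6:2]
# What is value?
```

text has length 12. The slice text[1:6:2] selects indices [1, 3, 5] (1->'o', 3->'y', 5->'o'), giving 'oyo'.

'oyo'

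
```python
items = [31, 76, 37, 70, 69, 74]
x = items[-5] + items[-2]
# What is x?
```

items has length 6. Negative index -5 maps to positive index 6 + (-5) = 1. items[1] = 76.
items has length 6. Negative index -2 maps to positive index 6 + (-2) = 4. items[4] = 69.
Sum: 76 + 69 = 145.

145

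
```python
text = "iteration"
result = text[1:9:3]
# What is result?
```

text has length 9. The slice text[1:9:3] selects indices [1, 4, 7] (1->'t', 4->'a', 7->'o'), giving 'tao'.

'tao'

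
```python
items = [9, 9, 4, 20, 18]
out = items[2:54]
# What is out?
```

items has length 5. The slice items[2:54] selects indices [2, 3, 4] (2->4, 3->20, 4->18), giving [4, 20, 18].

[4, 20, 18]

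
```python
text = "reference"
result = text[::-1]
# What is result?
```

text has length 9. The slice text[::-1] selects indices [8, 7, 6, 5, 4, 3, 2, 1, 0] (8->'e', 7->'c', 6->'n', 5->'e', 4->'r', 3->'e', 2->'f', 1->'e', 0->'r'), giving 'ecnerefer'.

'ecnerefer'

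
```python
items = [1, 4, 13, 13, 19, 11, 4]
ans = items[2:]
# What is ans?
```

items has length 7. The slice items[2:] selects indices [2, 3, 4, 5, 6] (2->13, 3->13, 4->19, 5->11, 6->4), giving [13, 13, 19, 11, 4].

[13, 13, 19, 11, 4]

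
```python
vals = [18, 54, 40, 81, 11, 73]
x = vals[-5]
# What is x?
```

vals has length 6. Negative index -5 maps to positive index 6 + (-5) = 1. vals[1] = 54.

54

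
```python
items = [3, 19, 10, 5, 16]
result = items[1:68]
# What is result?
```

items has length 5. The slice items[1:68] selects indices [1, 2, 3, 4] (1->19, 2->10, 3->5, 4->16), giving [19, 10, 5, 16].

[19, 10, 5, 16]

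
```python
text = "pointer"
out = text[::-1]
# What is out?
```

text has length 7. The slice text[::-1] selects indices [6, 5, 4, 3, 2, 1, 0] (6->'r', 5->'e', 4->'t', 3->'n', 2->'i', 1->'o', 0->'p'), giving 'retniop'.

'retniop'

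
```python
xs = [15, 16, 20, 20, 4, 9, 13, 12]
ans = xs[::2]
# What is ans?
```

xs has length 8. The slice xs[::2] selects indices [0, 2, 4, 6] (0->15, 2->20, 4->4, 6->13), giving [15, 20, 4, 13].

[15, 20, 4, 13]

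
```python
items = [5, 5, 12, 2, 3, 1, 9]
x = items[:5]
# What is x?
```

items has length 7. The slice items[:5] selects indices [0, 1, 2, 3, 4] (0->5, 1->5, 2->12, 3->2, 4->3), giving [5, 5, 12, 2, 3].

[5, 5, 12, 2, 3]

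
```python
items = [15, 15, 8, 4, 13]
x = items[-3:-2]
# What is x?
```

items has length 5. The slice items[-3:-2] selects indices [2] (2->8), giving [8].

[8]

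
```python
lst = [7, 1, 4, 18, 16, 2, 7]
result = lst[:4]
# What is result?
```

lst has length 7. The slice lst[:4] selects indices [0, 1, 2, 3] (0->7, 1->1, 2->4, 3->18), giving [7, 1, 4, 18].

[7, 1, 4, 18]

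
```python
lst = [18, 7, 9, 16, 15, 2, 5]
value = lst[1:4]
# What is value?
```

lst has length 7. The slice lst[1:4] selects indices [1, 2, 3] (1->7, 2->9, 3->16), giving [7, 9, 16].

[7, 9, 16]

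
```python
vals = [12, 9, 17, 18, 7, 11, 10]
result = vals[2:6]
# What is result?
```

vals has length 7. The slice vals[2:6] selects indices [2, 3, 4, 5] (2->17, 3->18, 4->7, 5->11), giving [17, 18, 7, 11].

[17, 18, 7, 11]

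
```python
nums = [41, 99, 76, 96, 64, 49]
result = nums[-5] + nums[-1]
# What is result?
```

nums has length 6. Negative index -5 maps to positive index 6 + (-5) = 1. nums[1] = 99.
nums has length 6. Negative index -1 maps to positive index 6 + (-1) = 5. nums[5] = 49.
Sum: 99 + 49 = 148.

148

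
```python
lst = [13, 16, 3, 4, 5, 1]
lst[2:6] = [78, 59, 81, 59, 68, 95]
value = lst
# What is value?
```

lst starts as [13, 16, 3, 4, 5, 1] (length 6). The slice lst[2:6] covers indices [2, 3, 4, 5] with values [3, 4, 5, 1]. Replacing that slice with [78, 59, 81, 59, 68, 95] (different length) produces [13, 16, 78, 59, 81, 59, 68, 95].

[13, 16, 78, 59, 81, 59, 68, 95]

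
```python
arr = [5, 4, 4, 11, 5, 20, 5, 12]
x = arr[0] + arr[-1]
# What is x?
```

arr has length 8. arr[0] = 5.
arr has length 8. Negative index -1 maps to positive index 8 + (-1) = 7. arr[7] = 12.
Sum: 5 + 12 = 17.

17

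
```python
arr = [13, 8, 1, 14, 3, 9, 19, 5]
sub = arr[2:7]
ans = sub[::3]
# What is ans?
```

arr has length 8. The slice arr[2:7] selects indices [2, 3, 4, 5, 6] (2->1, 3->14, 4->3, 5->9, 6->19), giving [1, 14, 3, 9, 19]. So sub = [1, 14, 3, 9, 19]. sub has length 5. The slice sub[::3] selects indices [0, 3] (0->1, 3->9), giving [1, 9].

[1, 9]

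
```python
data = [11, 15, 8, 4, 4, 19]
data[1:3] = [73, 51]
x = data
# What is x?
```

data starts as [11, 15, 8, 4, 4, 19] (length 6). The slice data[1:3] covers indices [1, 2] with values [15, 8]. Replacing that slice with [73, 51] (same length) produces [11, 73, 51, 4, 4, 19].

[11, 73, 51, 4, 4, 19]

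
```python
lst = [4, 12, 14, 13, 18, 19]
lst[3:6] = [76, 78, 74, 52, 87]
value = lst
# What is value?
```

lst starts as [4, 12, 14, 13, 18, 19] (length 6). The slice lst[3:6] covers indices [3, 4, 5] with values [13, 18, 19]. Replacing that slice with [76, 78, 74, 52, 87] (different length) produces [4, 12, 14, 76, 78, 74, 52, 87].

[4, 12, 14, 76, 78, 74, 52, 87]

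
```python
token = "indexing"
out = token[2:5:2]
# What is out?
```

token has length 8. The slice token[2:5:2] selects indices [2, 4] (2->'d', 4->'x'), giving 'dx'.

'dx'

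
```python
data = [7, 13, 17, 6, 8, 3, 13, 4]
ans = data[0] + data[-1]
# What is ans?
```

data has length 8. data[0] = 7.
data has length 8. Negative index -1 maps to positive index 8 + (-1) = 7. data[7] = 4.
Sum: 7 + 4 = 11.

11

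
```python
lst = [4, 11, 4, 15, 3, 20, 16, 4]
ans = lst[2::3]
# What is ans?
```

lst has length 8. The slice lst[2::3] selects indices [2, 5] (2->4, 5->20), giving [4, 20].

[4, 20]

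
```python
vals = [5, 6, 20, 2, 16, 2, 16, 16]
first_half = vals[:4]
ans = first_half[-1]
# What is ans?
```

vals has length 8. The slice vals[:4] selects indices [0, 1, 2, 3] (0->5, 1->6, 2->20, 3->2), giving [5, 6, 20, 2]. So first_half = [5, 6, 20, 2]. Then first_half[-1] = 2.

2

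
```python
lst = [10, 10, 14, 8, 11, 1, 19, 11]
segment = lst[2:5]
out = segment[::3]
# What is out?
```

lst has length 8. The slice lst[2:5] selects indices [2, 3, 4] (2->14, 3->8, 4->11), giving [14, 8, 11]. So segment = [14, 8, 11]. segment has length 3. The slice segment[::3] selects indices [0] (0->14), giving [14].

[14]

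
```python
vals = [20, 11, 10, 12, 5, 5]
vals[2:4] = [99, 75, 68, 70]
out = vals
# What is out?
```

vals starts as [20, 11, 10, 12, 5, 5] (length 6). The slice vals[2:4] covers indices [2, 3] with values [10, 12]. Replacing that slice with [99, 75, 68, 70] (different length) produces [20, 11, 99, 75, 68, 70, 5, 5].

[20, 11, 99, 75, 68, 70, 5, 5]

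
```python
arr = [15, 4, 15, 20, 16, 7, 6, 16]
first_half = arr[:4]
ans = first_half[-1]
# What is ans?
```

arr has length 8. The slice arr[:4] selects indices [0, 1, 2, 3] (0->15, 1->4, 2->15, 3->20), giving [15, 4, 15, 20]. So first_half = [15, 4, 15, 20]. Then first_half[-1] = 20.

20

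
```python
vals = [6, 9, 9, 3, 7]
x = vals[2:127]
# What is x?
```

vals has length 5. The slice vals[2:127] selects indices [2, 3, 4] (2->9, 3->3, 4->7), giving [9, 3, 7].

[9, 3, 7]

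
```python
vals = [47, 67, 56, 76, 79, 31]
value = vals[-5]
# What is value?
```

vals has length 6. Negative index -5 maps to positive index 6 + (-5) = 1. vals[1] = 67.

67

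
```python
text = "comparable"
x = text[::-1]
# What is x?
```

text has length 10. The slice text[::-1] selects indices [9, 8, 7, 6, 5, 4, 3, 2, 1, 0] (9->'e', 8->'l', 7->'b', 6->'a', 5->'r', 4->'a', 3->'p', 2->'m', 1->'o', 0->'c'), giving 'elbarapmoc'.

'elbarapmoc'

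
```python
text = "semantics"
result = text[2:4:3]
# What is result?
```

text has length 9. The slice text[2:4:3] selects indices [2] (2->'m'), giving 'm'.

'm'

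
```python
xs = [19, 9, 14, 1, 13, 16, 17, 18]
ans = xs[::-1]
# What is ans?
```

xs has length 8. The slice xs[::-1] selects indices [7, 6, 5, 4, 3, 2, 1, 0] (7->18, 6->17, 5->16, 4->13, 3->1, 2->14, 1->9, 0->19), giving [18, 17, 16, 13, 1, 14, 9, 19].

[18, 17, 16, 13, 1, 14, 9, 19]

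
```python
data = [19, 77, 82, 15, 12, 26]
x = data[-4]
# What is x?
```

data has length 6. Negative index -4 maps to positive index 6 + (-4) = 2. data[2] = 82.

82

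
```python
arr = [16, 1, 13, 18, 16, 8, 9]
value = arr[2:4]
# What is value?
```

arr has length 7. The slice arr[2:4] selects indices [2, 3] (2->13, 3->18), giving [13, 18].

[13, 18]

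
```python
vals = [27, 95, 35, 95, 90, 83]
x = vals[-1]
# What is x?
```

vals has length 6. Negative index -1 maps to positive index 6 + (-1) = 5. vals[5] = 83.

83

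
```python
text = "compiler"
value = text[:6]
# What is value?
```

text has length 8. The slice text[:6] selects indices [0, 1, 2, 3, 4, 5] (0->'c', 1->'o', 2->'m', 3->'p', 4->'i', 5->'l'), giving 'compil'.

'compil'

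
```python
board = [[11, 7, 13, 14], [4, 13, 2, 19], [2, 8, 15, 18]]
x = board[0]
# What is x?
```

board has 3 rows. Row 0 is [11, 7, 13, 14].

[11, 7, 13, 14]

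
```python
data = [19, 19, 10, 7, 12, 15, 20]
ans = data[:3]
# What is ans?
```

data has length 7. The slice data[:3] selects indices [0, 1, 2] (0->19, 1->19, 2->10), giving [19, 19, 10].

[19, 19, 10]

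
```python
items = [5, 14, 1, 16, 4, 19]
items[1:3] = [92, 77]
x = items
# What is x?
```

items starts as [5, 14, 1, 16, 4, 19] (length 6). The slice items[1:3] covers indices [1, 2] with values [14, 1]. Replacing that slice with [92, 77] (same length) produces [5, 92, 77, 16, 4, 19].

[5, 92, 77, 16, 4, 19]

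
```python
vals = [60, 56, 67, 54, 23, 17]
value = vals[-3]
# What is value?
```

vals has length 6. Negative index -3 maps to positive index 6 + (-3) = 3. vals[3] = 54.

54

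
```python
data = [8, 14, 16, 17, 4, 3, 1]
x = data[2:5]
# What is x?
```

data has length 7. The slice data[2:5] selects indices [2, 3, 4] (2->16, 3->17, 4->4), giving [16, 17, 4].

[16, 17, 4]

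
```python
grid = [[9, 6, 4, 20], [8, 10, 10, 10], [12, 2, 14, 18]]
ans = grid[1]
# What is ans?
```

grid has 3 rows. Row 1 is [8, 10, 10, 10].

[8, 10, 10, 10]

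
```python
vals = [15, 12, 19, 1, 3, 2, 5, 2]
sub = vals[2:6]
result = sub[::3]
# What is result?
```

vals has length 8. The slice vals[2:6] selects indices [2, 3, 4, 5] (2->19, 3->1, 4->3, 5->2), giving [19, 1, 3, 2]. So sub = [19, 1, 3, 2]. sub has length 4. The slice sub[::3] selects indices [0, 3] (0->19, 3->2), giving [19, 2].

[19, 2]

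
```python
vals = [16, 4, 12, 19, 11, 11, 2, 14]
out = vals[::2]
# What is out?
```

vals has length 8. The slice vals[::2] selects indices [0, 2, 4, 6] (0->16, 2->12, 4->11, 6->2), giving [16, 12, 11, 2].

[16, 12, 11, 2]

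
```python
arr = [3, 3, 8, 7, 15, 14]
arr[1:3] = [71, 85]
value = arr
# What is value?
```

arr starts as [3, 3, 8, 7, 15, 14] (length 6). The slice arr[1:3] covers indices [1, 2] with values [3, 8]. Replacing that slice with [71, 85] (same length) produces [3, 71, 85, 7, 15, 14].

[3, 71, 85, 7, 15, 14]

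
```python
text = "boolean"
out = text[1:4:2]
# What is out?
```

text has length 7. The slice text[1:4:2] selects indices [1, 3] (1->'o', 3->'l'), giving 'ol'.

'ol'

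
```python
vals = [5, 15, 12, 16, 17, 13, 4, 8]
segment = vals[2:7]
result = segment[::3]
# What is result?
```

vals has length 8. The slice vals[2:7] selects indices [2, 3, 4, 5, 6] (2->12, 3->16, 4->17, 5->13, 6->4), giving [12, 16, 17, 13, 4]. So segment = [12, 16, 17, 13, 4]. segment has length 5. The slice segment[::3] selects indices [0, 3] (0->12, 3->13), giving [12, 13].

[12, 13]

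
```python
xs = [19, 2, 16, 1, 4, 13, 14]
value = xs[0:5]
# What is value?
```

xs has length 7. The slice xs[0:5] selects indices [0, 1, 2, 3, 4] (0->19, 1->2, 2->16, 3->1, 4->4), giving [19, 2, 16, 1, 4].

[19, 2, 16, 1, 4]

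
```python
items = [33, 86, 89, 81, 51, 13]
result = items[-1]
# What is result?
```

items has length 6. Negative index -1 maps to positive index 6 + (-1) = 5. items[5] = 13.

13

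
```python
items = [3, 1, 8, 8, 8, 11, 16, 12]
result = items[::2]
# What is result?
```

items has length 8. The slice items[::2] selects indices [0, 2, 4, 6] (0->3, 2->8, 4->8, 6->16), giving [3, 8, 8, 16].

[3, 8, 8, 16]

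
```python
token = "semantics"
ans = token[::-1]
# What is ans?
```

token has length 9. The slice token[::-1] selects indices [8, 7, 6, 5, 4, 3, 2, 1, 0] (8->'s', 7->'c', 6->'i', 5->'t', 4->'n', 3->'a', 2->'m', 1->'e', 0->'s'), giving 'scitnames'.

'scitnames'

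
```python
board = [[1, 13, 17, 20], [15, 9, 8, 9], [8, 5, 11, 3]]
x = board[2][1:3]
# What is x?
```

board[2] = [8, 5, 11, 3]. board[2] has length 4. The slice board[2][1:3] selects indices [1, 2] (1->5, 2->11), giving [5, 11].

[5, 11]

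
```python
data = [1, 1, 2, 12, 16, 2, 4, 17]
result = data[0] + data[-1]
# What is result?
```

data has length 8. data[0] = 1.
data has length 8. Negative index -1 maps to positive index 8 + (-1) = 7. data[7] = 17.
Sum: 1 + 17 = 18.

18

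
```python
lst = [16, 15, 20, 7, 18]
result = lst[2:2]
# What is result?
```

lst has length 5. The slice lst[2:2] resolves to an empty index range, so the result is [].

[]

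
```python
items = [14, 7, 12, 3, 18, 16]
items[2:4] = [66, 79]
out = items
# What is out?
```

items starts as [14, 7, 12, 3, 18, 16] (length 6). The slice items[2:4] covers indices [2, 3] with values [12, 3]. Replacing that slice with [66, 79] (same length) produces [14, 7, 66, 79, 18, 16].

[14, 7, 66, 79, 18, 16]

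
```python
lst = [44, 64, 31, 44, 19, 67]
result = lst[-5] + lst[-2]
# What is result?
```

lst has length 6. Negative index -5 maps to positive index 6 + (-5) = 1. lst[1] = 64.
lst has length 6. Negative index -2 maps to positive index 6 + (-2) = 4. lst[4] = 19.
Sum: 64 + 19 = 83.

83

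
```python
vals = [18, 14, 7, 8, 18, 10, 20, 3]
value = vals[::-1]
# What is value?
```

vals has length 8. The slice vals[::-1] selects indices [7, 6, 5, 4, 3, 2, 1, 0] (7->3, 6->20, 5->10, 4->18, 3->8, 2->7, 1->14, 0->18), giving [3, 20, 10, 18, 8, 7, 14, 18].

[3, 20, 10, 18, 8, 7, 14, 18]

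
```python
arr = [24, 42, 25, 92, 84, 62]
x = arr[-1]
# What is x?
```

arr has length 6. Negative index -1 maps to positive index 6 + (-1) = 5. arr[5] = 62.

62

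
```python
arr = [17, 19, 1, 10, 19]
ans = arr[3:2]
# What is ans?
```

arr has length 5. The slice arr[3:2] resolves to an empty index range, so the result is [].

[]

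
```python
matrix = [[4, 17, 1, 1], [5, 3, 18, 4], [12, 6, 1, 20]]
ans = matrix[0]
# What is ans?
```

matrix has 3 rows. Row 0 is [4, 17, 1, 1].

[4, 17, 1, 1]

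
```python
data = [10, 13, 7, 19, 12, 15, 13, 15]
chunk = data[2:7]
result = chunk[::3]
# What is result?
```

data has length 8. The slice data[2:7] selects indices [2, 3, 4, 5, 6] (2->7, 3->19, 4->12, 5->15, 6->13), giving [7, 19, 12, 15, 13]. So chunk = [7, 19, 12, 15, 13]. chunk has length 5. The slice chunk[::3] selects indices [0, 3] (0->7, 3->15), giving [7, 15].

[7, 15]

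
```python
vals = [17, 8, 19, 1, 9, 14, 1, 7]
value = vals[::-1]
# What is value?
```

vals has length 8. The slice vals[::-1] selects indices [7, 6, 5, 4, 3, 2, 1, 0] (7->7, 6->1, 5->14, 4->9, 3->1, 2->19, 1->8, 0->17), giving [7, 1, 14, 9, 1, 19, 8, 17].

[7, 1, 14, 9, 1, 19, 8, 17]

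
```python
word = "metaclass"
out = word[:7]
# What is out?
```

word has length 9. The slice word[:7] selects indices [0, 1, 2, 3, 4, 5, 6] (0->'m', 1->'e', 2->'t', 3->'a', 4->'c', 5->'l', 6->'a'), giving 'metacla'.

'metacla'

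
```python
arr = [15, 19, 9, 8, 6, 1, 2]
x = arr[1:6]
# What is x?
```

arr has length 7. The slice arr[1:6] selects indices [1, 2, 3, 4, 5] (1->19, 2->9, 3->8, 4->6, 5->1), giving [19, 9, 8, 6, 1].

[19, 9, 8, 6, 1]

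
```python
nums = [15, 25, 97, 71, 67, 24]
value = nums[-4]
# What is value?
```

nums has length 6. Negative index -4 maps to positive index 6 + (-4) = 2. nums[2] = 97.

97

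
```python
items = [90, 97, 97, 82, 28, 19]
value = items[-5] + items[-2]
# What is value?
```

items has length 6. Negative index -5 maps to positive index 6 + (-5) = 1. items[1] = 97.
items has length 6. Negative index -2 maps to positive index 6 + (-2) = 4. items[4] = 28.
Sum: 97 + 28 = 125.

125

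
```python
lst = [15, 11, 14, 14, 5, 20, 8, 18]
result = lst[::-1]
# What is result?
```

lst has length 8. The slice lst[::-1] selects indices [7, 6, 5, 4, 3, 2, 1, 0] (7->18, 6->8, 5->20, 4->5, 3->14, 2->14, 1->11, 0->15), giving [18, 8, 20, 5, 14, 14, 11, 15].

[18, 8, 20, 5, 14, 14, 11, 15]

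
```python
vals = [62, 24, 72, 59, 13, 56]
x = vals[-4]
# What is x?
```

vals has length 6. Negative index -4 maps to positive index 6 + (-4) = 2. vals[2] = 72.

72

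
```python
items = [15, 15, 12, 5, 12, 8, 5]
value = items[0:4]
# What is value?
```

items has length 7. The slice items[0:4] selects indices [0, 1, 2, 3] (0->15, 1->15, 2->12, 3->5), giving [15, 15, 12, 5].

[15, 15, 12, 5]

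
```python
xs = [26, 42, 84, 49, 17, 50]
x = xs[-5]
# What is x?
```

xs has length 6. Negative index -5 maps to positive index 6 + (-5) = 1. xs[1] = 42.

42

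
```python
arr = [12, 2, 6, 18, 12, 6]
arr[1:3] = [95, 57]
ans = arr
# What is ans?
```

arr starts as [12, 2, 6, 18, 12, 6] (length 6). The slice arr[1:3] covers indices [1, 2] with values [2, 6]. Replacing that slice with [95, 57] (same length) produces [12, 95, 57, 18, 12, 6].

[12, 95, 57, 18, 12, 6]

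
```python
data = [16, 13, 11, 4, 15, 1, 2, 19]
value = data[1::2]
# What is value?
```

data has length 8. The slice data[1::2] selects indices [1, 3, 5, 7] (1->13, 3->4, 5->1, 7->19), giving [13, 4, 1, 19].

[13, 4, 1, 19]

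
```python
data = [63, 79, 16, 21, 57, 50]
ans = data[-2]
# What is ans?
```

data has length 6. Negative index -2 maps to positive index 6 + (-2) = 4. data[4] = 57.

57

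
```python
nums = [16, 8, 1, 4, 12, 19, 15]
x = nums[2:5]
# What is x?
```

nums has length 7. The slice nums[2:5] selects indices [2, 3, 4] (2->1, 3->4, 4->12), giving [1, 4, 12].

[1, 4, 12]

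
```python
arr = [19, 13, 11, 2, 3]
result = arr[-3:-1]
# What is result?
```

arr has length 5. The slice arr[-3:-1] selects indices [2, 3] (2->11, 3->2), giving [11, 2].

[11, 2]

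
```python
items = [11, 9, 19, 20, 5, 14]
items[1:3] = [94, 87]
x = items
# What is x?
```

items starts as [11, 9, 19, 20, 5, 14] (length 6). The slice items[1:3] covers indices [1, 2] with values [9, 19]. Replacing that slice with [94, 87] (same length) produces [11, 94, 87, 20, 5, 14].

[11, 94, 87, 20, 5, 14]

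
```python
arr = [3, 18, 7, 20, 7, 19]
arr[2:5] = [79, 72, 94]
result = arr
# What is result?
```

arr starts as [3, 18, 7, 20, 7, 19] (length 6). The slice arr[2:5] covers indices [2, 3, 4] with values [7, 20, 7]. Replacing that slice with [79, 72, 94] (same length) produces [3, 18, 79, 72, 94, 19].

[3, 18, 79, 72, 94, 19]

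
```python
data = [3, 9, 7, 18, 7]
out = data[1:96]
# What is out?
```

data has length 5. The slice data[1:96] selects indices [1, 2, 3, 4] (1->9, 2->7, 3->18, 4->7), giving [9, 7, 18, 7].

[9, 7, 18, 7]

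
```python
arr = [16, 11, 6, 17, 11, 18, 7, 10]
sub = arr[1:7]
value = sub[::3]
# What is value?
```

arr has length 8. The slice arr[1:7] selects indices [1, 2, 3, 4, 5, 6] (1->11, 2->6, 3->17, 4->11, 5->18, 6->7), giving [11, 6, 17, 11, 18, 7]. So sub = [11, 6, 17, 11, 18, 7]. sub has length 6. The slice sub[::3] selects indices [0, 3] (0->11, 3->11), giving [11, 11].

[11, 11]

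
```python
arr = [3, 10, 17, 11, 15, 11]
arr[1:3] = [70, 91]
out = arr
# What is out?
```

arr starts as [3, 10, 17, 11, 15, 11] (length 6). The slice arr[1:3] covers indices [1, 2] with values [10, 17]. Replacing that slice with [70, 91] (same length) produces [3, 70, 91, 11, 15, 11].

[3, 70, 91, 11, 15, 11]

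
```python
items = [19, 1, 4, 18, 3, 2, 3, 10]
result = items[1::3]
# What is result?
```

items has length 8. The slice items[1::3] selects indices [1, 4, 7] (1->1, 4->3, 7->10), giving [1, 3, 10].

[1, 3, 10]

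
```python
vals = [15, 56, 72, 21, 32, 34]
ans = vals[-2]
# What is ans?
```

vals has length 6. Negative index -2 maps to positive index 6 + (-2) = 4. vals[4] = 32.

32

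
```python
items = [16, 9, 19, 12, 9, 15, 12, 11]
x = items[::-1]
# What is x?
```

items has length 8. The slice items[::-1] selects indices [7, 6, 5, 4, 3, 2, 1, 0] (7->11, 6->12, 5->15, 4->9, 3->12, 2->19, 1->9, 0->16), giving [11, 12, 15, 9, 12, 19, 9, 16].

[11, 12, 15, 9, 12, 19, 9, 16]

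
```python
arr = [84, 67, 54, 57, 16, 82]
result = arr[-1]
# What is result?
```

arr has length 6. Negative index -1 maps to positive index 6 + (-1) = 5. arr[5] = 82.

82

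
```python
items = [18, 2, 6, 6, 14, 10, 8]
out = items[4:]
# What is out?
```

items has length 7. The slice items[4:] selects indices [4, 5, 6] (4->14, 5->10, 6->8), giving [14, 10, 8].

[14, 10, 8]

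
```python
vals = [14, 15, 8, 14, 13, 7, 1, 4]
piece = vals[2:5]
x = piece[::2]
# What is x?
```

vals has length 8. The slice vals[2:5] selects indices [2, 3, 4] (2->8, 3->14, 4->13), giving [8, 14, 13]. So piece = [8, 14, 13]. piece has length 3. The slice piece[::2] selects indices [0, 2] (0->8, 2->13), giving [8, 13].

[8, 13]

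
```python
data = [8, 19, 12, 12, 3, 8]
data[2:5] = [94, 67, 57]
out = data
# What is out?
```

data starts as [8, 19, 12, 12, 3, 8] (length 6). The slice data[2:5] covers indices [2, 3, 4] with values [12, 12, 3]. Replacing that slice with [94, 67, 57] (same length) produces [8, 19, 94, 67, 57, 8].

[8, 19, 94, 67, 57, 8]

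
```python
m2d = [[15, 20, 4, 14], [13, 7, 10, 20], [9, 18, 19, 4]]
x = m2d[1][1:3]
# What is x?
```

m2d[1] = [13, 7, 10, 20]. m2d[1] has length 4. The slice m2d[1][1:3] selects indices [1, 2] (1->7, 2->10), giving [7, 10].

[7, 10]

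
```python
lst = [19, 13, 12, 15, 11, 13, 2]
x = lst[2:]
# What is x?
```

lst has length 7. The slice lst[2:] selects indices [2, 3, 4, 5, 6] (2->12, 3->15, 4->11, 5->13, 6->2), giving [12, 15, 11, 13, 2].

[12, 15, 11, 13, 2]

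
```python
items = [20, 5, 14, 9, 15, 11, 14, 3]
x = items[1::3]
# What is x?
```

items has length 8. The slice items[1::3] selects indices [1, 4, 7] (1->5, 4->15, 7->3), giving [5, 15, 3].

[5, 15, 3]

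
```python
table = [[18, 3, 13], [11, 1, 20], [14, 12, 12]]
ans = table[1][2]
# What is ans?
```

table[1] = [11, 1, 20]. Taking column 2 of that row yields 20.

20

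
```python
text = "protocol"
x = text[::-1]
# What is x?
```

text has length 8. The slice text[::-1] selects indices [7, 6, 5, 4, 3, 2, 1, 0] (7->'l', 6->'o', 5->'c', 4->'o', 3->'t', 2->'o', 1->'r', 0->'p'), giving 'locotorp'.

'locotorp'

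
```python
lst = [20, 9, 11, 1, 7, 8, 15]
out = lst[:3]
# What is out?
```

lst has length 7. The slice lst[:3] selects indices [0, 1, 2] (0->20, 1->9, 2->11), giving [20, 9, 11].

[20, 9, 11]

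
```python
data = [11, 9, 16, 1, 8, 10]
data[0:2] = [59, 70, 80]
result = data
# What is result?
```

data starts as [11, 9, 16, 1, 8, 10] (length 6). The slice data[0:2] covers indices [0, 1] with values [11, 9]. Replacing that slice with [59, 70, 80] (different length) produces [59, 70, 80, 16, 1, 8, 10].

[59, 70, 80, 16, 1, 8, 10]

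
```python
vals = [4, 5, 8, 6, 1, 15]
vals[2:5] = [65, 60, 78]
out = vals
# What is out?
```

vals starts as [4, 5, 8, 6, 1, 15] (length 6). The slice vals[2:5] covers indices [2, 3, 4] with values [8, 6, 1]. Replacing that slice with [65, 60, 78] (same length) produces [4, 5, 65, 60, 78, 15].

[4, 5, 65, 60, 78, 15]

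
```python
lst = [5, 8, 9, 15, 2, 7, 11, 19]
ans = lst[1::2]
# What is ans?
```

lst has length 8. The slice lst[1::2] selects indices [1, 3, 5, 7] (1->8, 3->15, 5->7, 7->19), giving [8, 15, 7, 19].

[8, 15, 7, 19]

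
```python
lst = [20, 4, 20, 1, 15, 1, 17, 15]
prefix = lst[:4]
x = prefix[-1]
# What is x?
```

lst has length 8. The slice lst[:4] selects indices [0, 1, 2, 3] (0->20, 1->4, 2->20, 3->1), giving [20, 4, 20, 1]. So prefix = [20, 4, 20, 1]. Then prefix[-1] = 1.

1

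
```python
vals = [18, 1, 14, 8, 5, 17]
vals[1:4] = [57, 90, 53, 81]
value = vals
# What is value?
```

vals starts as [18, 1, 14, 8, 5, 17] (length 6). The slice vals[1:4] covers indices [1, 2, 3] with values [1, 14, 8]. Replacing that slice with [57, 90, 53, 81] (different length) produces [18, 57, 90, 53, 81, 5, 17].

[18, 57, 90, 53, 81, 5, 17]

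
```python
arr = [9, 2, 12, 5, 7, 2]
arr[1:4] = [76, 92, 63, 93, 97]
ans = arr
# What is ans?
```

arr starts as [9, 2, 12, 5, 7, 2] (length 6). The slice arr[1:4] covers indices [1, 2, 3] with values [2, 12, 5]. Replacing that slice with [76, 92, 63, 93, 97] (different length) produces [9, 76, 92, 63, 93, 97, 7, 2].

[9, 76, 92, 63, 93, 97, 7, 2]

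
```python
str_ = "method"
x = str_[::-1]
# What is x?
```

str_ has length 6. The slice str_[::-1] selects indices [5, 4, 3, 2, 1, 0] (5->'d', 4->'o', 3->'h', 2->'t', 1->'e', 0->'m'), giving 'dohtem'.

'dohtem'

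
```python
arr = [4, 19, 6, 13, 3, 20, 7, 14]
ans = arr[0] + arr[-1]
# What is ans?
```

arr has length 8. arr[0] = 4.
arr has length 8. Negative index -1 maps to positive index 8 + (-1) = 7. arr[7] = 14.
Sum: 4 + 14 = 18.

18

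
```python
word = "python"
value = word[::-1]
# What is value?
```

word has length 6. The slice word[::-1] selects indices [5, 4, 3, 2, 1, 0] (5->'n', 4->'o', 3->'h', 2->'t', 1->'y', 0->'p'), giving 'nohtyp'.

'nohtyp'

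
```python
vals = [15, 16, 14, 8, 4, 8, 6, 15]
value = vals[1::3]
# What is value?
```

vals has length 8. The slice vals[1::3] selects indices [1, 4, 7] (1->16, 4->4, 7->15), giving [16, 4, 15].

[16, 4, 15]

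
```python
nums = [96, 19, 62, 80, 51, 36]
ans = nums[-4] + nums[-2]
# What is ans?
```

nums has length 6. Negative index -4 maps to positive index 6 + (-4) = 2. nums[2] = 62.
nums has length 6. Negative index -2 maps to positive index 6 + (-2) = 4. nums[4] = 51.
Sum: 62 + 51 = 113.

113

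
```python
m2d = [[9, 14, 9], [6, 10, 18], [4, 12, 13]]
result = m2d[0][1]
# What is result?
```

m2d[0] = [9, 14, 9]. Taking column 1 of that row yields 14.

14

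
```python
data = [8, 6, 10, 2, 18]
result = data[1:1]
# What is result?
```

data has length 5. The slice data[1:1] resolves to an empty index range, so the result is [].

[]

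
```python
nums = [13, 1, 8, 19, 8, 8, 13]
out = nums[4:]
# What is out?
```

nums has length 7. The slice nums[4:] selects indices [4, 5, 6] (4->8, 5->8, 6->13), giving [8, 8, 13].

[8, 8, 13]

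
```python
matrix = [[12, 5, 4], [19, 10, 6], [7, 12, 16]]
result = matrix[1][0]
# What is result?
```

matrix[1] = [19, 10, 6]. Taking column 0 of that row yields 19.

19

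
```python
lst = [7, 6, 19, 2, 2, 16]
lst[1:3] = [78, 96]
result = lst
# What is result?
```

lst starts as [7, 6, 19, 2, 2, 16] (length 6). The slice lst[1:3] covers indices [1, 2] with values [6, 19]. Replacing that slice with [78, 96] (same length) produces [7, 78, 96, 2, 2, 16].

[7, 78, 96, 2, 2, 16]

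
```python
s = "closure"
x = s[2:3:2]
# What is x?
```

s has length 7. The slice s[2:3:2] selects indices [2] (2->'o'), giving 'o'.

'o'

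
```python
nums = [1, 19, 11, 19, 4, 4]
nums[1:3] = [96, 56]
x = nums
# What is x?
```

nums starts as [1, 19, 11, 19, 4, 4] (length 6). The slice nums[1:3] covers indices [1, 2] with values [19, 11]. Replacing that slice with [96, 56] (same length) produces [1, 96, 56, 19, 4, 4].

[1, 96, 56, 19, 4, 4]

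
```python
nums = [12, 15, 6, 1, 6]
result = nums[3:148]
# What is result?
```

nums has length 5. The slice nums[3:148] selects indices [3, 4] (3->1, 4->6), giving [1, 6].

[1, 6]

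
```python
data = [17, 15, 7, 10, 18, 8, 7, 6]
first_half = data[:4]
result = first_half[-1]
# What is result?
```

data has length 8. The slice data[:4] selects indices [0, 1, 2, 3] (0->17, 1->15, 2->7, 3->10), giving [17, 15, 7, 10]. So first_half = [17, 15, 7, 10]. Then first_half[-1] = 10.

10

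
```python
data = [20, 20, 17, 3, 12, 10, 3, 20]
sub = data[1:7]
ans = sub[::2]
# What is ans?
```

data has length 8. The slice data[1:7] selects indices [1, 2, 3, 4, 5, 6] (1->20, 2->17, 3->3, 4->12, 5->10, 6->3), giving [20, 17, 3, 12, 10, 3]. So sub = [20, 17, 3, 12, 10, 3]. sub has length 6. The slice sub[::2] selects indices [0, 2, 4] (0->20, 2->3, 4->10), giving [20, 3, 10].

[20, 3, 10]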